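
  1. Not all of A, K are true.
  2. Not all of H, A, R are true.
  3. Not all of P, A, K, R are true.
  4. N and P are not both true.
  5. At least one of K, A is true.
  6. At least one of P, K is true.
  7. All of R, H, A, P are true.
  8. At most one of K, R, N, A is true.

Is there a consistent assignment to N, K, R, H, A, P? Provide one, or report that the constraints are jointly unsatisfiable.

No satisfying assignment exists.

Case R = True:
  (7) forces H = True.
  (2) with H=T, R=T forces A = False.
  Constraint (7) is violated (A=F) — contradiction.
Case R = False:
  Constraint (7) is violated (R=F) — contradiction.
Both cases fail — unsatisfiable.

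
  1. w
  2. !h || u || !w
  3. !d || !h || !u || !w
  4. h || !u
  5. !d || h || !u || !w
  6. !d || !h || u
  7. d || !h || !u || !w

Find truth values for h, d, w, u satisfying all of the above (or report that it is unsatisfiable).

Unit clause (w) forces w = True.
Try h = True:
  (!h || u || !w) forces u = True.
  (!d || !h || !u || !w) forces d = False.
  clause (d || !h || !u || !w) is falsified — backtrack.
So h = False.
  then (h || !u) forces u = False.
Set d = False.
Check each clause:
  (w): w holds.
  (!h || u || !w): !h holds.
  (!d || !h || !u || !w): !d holds.
  (h || !u): !u holds.
  (!d || h || !u || !w): !d holds.
  (!d || !h || u): !d holds.
  (d || !h || !u || !w): !h holds.
All clauses satisfied.

h=F; d=F; w=T; u=F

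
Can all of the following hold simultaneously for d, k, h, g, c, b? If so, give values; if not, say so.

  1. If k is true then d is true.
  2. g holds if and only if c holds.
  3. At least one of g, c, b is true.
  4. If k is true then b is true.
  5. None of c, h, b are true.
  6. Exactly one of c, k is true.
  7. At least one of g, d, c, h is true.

Case b = True:
  Constraint (5) is violated (b=T) — contradiction.
Case b = False:
  (4) with b=F forces k = False.
  (5) forces c = False.
  Constraint (6) is violated (c=F, k=F) — contradiction.
Both cases fail — unsatisfiable.

UNSATISFIABLE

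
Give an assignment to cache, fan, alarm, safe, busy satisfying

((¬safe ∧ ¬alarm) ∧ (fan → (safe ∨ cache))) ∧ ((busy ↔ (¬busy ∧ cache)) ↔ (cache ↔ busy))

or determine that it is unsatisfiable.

cache=T, fan=F, alarm=F, safe=F, busy=F

  (¬safe ∧ ¬alarm) ∧ (fan → (safe ∨ cache)) = True
    ¬safe ∧ ¬alarm = True
      ¬safe = True
      ¬alarm = True
    fan → (safe ∨ cache) = True
      safe ∨ cache = True
  (busy ↔ (¬busy ∧ cache)) ↔ (cache ↔ busy) = True
    busy ↔ (¬busy ∧ cache) = False
      ¬busy ∧ cache = True
        ¬busy = True
    cache ↔ busy = False
Both conjuncts True, so the formula holds.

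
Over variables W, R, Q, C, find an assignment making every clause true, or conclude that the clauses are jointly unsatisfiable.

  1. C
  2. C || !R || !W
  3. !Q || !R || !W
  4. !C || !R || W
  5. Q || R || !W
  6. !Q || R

Unit clause (C) forces C = True.
Set W = True.
Try R = False:
  (Q || R || !W) forces Q = True.
  clause (!Q || R) is falsified — backtrack.
So R = True.
  then (!Q || !R || !W) forces Q = False.
Check each clause:
  (C): C holds.
  (C || !R || !W): C holds.
  (!Q || !R || !W): !Q holds.
  (!C || !R || W): W holds.
  (Q || R || !W): R holds.
  (!Q || R): !Q holds.
All clauses satisfied.

W = True, R = True, Q = False, C = True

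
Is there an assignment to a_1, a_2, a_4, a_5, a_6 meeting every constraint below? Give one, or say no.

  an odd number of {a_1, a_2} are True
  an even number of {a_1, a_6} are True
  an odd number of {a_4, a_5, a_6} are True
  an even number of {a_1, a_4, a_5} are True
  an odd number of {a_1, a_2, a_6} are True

Unsatisfiable — no assignment works.

Adding constraints 2, 3, 4 mod 2: every variable appears an even number of times on the left, so the left side is 0.
But the right sides sum to 1 (mod 2). 0 ≠ 1 — the system is inconsistent.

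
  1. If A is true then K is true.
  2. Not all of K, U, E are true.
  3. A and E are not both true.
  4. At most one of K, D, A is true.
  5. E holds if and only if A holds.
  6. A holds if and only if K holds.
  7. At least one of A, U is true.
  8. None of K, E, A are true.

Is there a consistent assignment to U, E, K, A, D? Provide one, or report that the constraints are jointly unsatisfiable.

U=T, E=F, K=F, A=F, D=F

  (1) A=F ⇒ K: vacuous ✓
  (2) {K, U, E}: 1/3 true — not all ✓
  (3) A=F, E=F — not both ✓
  (4) {K, D, A}: 0 true — at most one ✓
  (5) E=F, A=F — same ✓
  (6) A=F, K=F — same ✓
  (7) {A, U}: 1 true — at least one ✓
  (8) {K, E, A}: 0 true — none ✓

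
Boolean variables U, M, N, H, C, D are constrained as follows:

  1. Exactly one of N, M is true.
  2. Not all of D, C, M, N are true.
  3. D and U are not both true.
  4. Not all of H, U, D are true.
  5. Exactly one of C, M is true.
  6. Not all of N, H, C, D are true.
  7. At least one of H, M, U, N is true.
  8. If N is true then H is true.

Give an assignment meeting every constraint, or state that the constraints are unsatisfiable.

U = False, M = True, N = False, H = False, C = False, D = False

  (1) {N, M}: 1 true — exactly one ✓
  (2) {D, C, M, N}: 1/4 true — not all ✓
  (3) D=F, U=F — not both ✓
  (4) {H, U, D}: 0/3 true — not all ✓
  (5) {C, M}: 1 true — exactly one ✓
  (6) {N, H, C, D}: 0/4 true — not all ✓
  (7) {H, M, U, N}: 1 true — at least one ✓
  (8) N=F ⇒ H: vacuous ✓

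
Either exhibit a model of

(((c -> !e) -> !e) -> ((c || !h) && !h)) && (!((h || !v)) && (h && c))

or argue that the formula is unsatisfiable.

Case h = True: the conjunct !((h || !v)) becomes !((True || !v)) = False.
Case h = False: the conjunct h is False.
Both cases fail — unsatisfiable.

Unsatisfiable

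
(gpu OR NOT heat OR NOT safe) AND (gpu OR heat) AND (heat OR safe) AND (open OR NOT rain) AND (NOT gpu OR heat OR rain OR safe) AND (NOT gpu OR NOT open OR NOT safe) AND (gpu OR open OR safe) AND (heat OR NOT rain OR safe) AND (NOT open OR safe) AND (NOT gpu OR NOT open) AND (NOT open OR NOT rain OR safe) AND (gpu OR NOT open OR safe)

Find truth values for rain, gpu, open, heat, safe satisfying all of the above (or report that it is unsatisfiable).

Try rain = True:
  (open OR NOT rain) forces open = True.
  (NOT open OR safe) forces safe = True.
  (NOT gpu OR NOT open OR NOT safe) forces gpu = False.
  (gpu OR NOT heat OR NOT safe) forces heat = False.
  clause (gpu OR heat) is falsified — backtrack.
So rain = False.
Try gpu = False:
  (gpu OR heat) forces heat = True.
  (gpu OR NOT heat OR NOT safe) forces safe = False.
  (gpu OR open OR safe) forces open = True.
  clause (NOT open OR safe) is falsified — backtrack.
So gpu = True.
  then (NOT gpu OR NOT open) forces open = False.
Set heat = True.
Set safe = False.
All clauses satisfied.

rain: False; gpu: True; open: False; heat: True; safe: False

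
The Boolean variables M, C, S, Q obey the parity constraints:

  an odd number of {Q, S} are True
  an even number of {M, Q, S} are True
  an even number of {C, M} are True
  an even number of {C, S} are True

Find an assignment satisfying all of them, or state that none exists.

M = True; C = True; S = True; Q = False

{Q, S}: 1 true → odd ✓
{M, Q, S}: 2 true → even ✓
{C, M}: 2 true → even ✓
{C, S}: 2 true → even ✓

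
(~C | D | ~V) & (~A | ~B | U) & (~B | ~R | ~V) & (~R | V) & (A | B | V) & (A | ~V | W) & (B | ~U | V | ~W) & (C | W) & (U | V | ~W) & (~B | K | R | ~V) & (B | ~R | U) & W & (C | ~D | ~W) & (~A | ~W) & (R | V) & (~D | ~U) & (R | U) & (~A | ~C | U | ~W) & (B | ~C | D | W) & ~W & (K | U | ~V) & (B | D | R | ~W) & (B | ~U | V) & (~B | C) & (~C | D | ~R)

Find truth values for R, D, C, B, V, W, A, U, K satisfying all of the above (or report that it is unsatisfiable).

UNSATISFIABLE

Case W = True:
  Clause (~W) is falsified — contradiction.
Case W = False:
  Clause (W) is falsified — contradiction.
Both cases fail, so the formula is unsatisfiable.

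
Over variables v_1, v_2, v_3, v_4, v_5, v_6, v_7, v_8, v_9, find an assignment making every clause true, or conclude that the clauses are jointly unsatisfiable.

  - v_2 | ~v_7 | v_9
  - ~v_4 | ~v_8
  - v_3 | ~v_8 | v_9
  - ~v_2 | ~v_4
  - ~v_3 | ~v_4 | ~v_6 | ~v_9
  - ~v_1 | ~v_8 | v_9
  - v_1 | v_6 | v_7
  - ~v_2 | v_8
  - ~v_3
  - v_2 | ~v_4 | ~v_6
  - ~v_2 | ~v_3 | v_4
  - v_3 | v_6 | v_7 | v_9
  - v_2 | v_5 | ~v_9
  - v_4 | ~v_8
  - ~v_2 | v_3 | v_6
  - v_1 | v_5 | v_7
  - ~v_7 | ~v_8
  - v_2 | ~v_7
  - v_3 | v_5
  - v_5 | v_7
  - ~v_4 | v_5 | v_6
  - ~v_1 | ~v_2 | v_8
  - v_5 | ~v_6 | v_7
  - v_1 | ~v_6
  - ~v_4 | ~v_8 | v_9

Unit clause (~v_3) forces v_3 = False.
In (v_3 | v_5) only v_5 is left, so v_5 = True.
Try v_1 = False:
  (v_1 | ~v_6) forces v_6 = False.
  (v_1 | v_6 | v_7) forces v_7 = True.
  (~v_2 | v_3 | v_6) forces v_2 = False.
  clause (v_2 | ~v_7) is falsified — backtrack.
So v_1 = True.
Try v_2 = True:
  (~v_2 | ~v_4) forces v_4 = False.
  (~v_2 | v_8) forces v_8 = True.
  clause (v_4 | ~v_8) is falsified — backtrack.
So v_2 = False.
  then (v_2 | ~v_7) forces v_7 = False.
Set v_4 = True.
  then (~v_4 | ~v_8) forces v_8 = False.
  then (v_2 | ~v_4 | ~v_6) forces v_6 = False.
  then (v_3 | v_6 | v_7 | v_9) forces v_9 = True.
All clauses satisfied.

v_1 = True, v_2 = False, v_3 = False, v_4 = True, v_5 = True, v_6 = False, v_7 = False, v_8 = False, v_9 = True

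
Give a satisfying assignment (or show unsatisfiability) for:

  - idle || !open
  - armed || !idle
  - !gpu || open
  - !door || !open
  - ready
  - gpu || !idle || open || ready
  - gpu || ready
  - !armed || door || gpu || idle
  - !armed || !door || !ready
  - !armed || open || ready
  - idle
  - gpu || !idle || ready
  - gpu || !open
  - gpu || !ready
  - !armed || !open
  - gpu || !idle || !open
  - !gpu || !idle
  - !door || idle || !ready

Unsatisfiable

Case gpu = True:
  (!gpu || open) forces open = True.
  (idle || !open) forces idle = True.
  Clause (!gpu || !idle) is falsified — contradiction.
Case gpu = False:
  (ready) forces ready = True.
  Clause (gpu || !ready) is falsified — contradiction.
Both cases fail, so the formula is unsatisfiable.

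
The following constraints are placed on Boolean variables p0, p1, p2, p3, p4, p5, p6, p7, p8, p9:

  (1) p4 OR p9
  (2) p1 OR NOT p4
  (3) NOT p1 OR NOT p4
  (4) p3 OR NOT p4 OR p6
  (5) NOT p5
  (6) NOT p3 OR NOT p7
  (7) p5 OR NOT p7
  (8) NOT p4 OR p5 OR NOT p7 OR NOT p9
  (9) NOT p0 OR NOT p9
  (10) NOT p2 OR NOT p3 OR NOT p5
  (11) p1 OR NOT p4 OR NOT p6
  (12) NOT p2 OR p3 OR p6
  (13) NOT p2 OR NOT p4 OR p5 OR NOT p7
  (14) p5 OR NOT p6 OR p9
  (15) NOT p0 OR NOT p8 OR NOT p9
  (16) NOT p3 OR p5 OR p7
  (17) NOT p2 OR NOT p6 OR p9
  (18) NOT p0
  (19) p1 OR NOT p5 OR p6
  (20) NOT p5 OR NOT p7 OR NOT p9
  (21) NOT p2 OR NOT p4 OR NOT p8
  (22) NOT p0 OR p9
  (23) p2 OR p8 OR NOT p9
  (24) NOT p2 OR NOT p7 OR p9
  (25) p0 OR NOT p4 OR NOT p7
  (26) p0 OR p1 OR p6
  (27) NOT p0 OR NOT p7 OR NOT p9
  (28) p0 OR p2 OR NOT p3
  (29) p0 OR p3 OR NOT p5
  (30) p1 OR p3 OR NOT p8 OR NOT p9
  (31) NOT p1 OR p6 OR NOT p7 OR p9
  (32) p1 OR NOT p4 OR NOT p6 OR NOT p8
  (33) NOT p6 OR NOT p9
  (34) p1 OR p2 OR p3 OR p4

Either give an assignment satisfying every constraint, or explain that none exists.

p0 = False, p1 = True, p2 = False, p3 = False, p4 = False, p5 = False, p6 = False, p7 = False, p8 = True, p9 = True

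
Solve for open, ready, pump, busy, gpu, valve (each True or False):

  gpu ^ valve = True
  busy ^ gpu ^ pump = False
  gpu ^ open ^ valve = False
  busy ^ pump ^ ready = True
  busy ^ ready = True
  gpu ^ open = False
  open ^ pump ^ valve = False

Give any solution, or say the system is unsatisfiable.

Unsatisfiable — no assignment works.

Adding constraints 1, 4, 5, 6, 7 mod 2: every variable appears an even number of times on the left, so the left side is 0.
But the right sides sum to 1 (mod 2). 0 ≠ 1 — the system is inconsistent.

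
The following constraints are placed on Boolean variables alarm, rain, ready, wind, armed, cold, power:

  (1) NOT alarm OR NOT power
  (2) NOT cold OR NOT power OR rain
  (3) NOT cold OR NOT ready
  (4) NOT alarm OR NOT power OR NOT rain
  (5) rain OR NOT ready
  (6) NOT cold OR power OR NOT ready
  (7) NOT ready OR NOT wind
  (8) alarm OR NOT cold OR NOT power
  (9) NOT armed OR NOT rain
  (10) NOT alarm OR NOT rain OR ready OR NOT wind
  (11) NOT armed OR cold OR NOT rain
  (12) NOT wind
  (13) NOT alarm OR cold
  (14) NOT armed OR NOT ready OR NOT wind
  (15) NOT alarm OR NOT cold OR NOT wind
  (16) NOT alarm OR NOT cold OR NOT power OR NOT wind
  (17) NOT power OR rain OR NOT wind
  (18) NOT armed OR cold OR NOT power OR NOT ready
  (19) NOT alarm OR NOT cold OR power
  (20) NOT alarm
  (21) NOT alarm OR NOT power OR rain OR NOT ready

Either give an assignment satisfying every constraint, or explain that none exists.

Unit clause (NOT wind) forces wind = False.
Unit clause (NOT alarm) forces alarm = False.
Set rain = True.
  then (NOT armed OR NOT rain) forces armed = False.
Set ready = False.
Set cold = False.
Set power = False.
All clauses satisfied.

alarm=F; rain=T; ready=F; wind=F; armed=F; cold=F; power=F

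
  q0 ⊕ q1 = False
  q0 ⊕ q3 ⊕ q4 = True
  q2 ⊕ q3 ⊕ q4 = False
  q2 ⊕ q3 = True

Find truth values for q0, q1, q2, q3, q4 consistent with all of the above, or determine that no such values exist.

q0: True, q1: True, q2: False, q3: True, q4: True

q0 ⊕ q1 = T ⊕ T = False ✓
q0 ⊕ q3 ⊕ q4 = T ⊕ T ⊕ T = True ✓
q2 ⊕ q3 ⊕ q4 = F ⊕ T ⊕ T = False ✓
q2 ⊕ q3 = F ⊕ T = True ✓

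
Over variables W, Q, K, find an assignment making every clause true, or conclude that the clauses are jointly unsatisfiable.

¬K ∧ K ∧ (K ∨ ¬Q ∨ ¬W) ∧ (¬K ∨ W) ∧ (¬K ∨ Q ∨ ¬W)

No satisfying assignment exists.

Case K = True:
  Clause (¬K) is falsified — contradiction.
Case K = False:
  Clause (K) is falsified — contradiction.
Both cases fail, so the formula is unsatisfiable.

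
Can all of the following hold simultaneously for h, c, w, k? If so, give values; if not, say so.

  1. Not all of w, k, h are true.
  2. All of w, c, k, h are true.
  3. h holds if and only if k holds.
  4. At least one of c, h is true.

Case h = True:
  (2) forces w = True.
  (1) with w=T, h=T forces k = False.
  Constraint (2) is violated (k=F) — contradiction.
Case h = False:
  Constraint (2) is violated (h=F) — contradiction.
Both cases fail — unsatisfiable.

Unsatisfiable — no assignment works.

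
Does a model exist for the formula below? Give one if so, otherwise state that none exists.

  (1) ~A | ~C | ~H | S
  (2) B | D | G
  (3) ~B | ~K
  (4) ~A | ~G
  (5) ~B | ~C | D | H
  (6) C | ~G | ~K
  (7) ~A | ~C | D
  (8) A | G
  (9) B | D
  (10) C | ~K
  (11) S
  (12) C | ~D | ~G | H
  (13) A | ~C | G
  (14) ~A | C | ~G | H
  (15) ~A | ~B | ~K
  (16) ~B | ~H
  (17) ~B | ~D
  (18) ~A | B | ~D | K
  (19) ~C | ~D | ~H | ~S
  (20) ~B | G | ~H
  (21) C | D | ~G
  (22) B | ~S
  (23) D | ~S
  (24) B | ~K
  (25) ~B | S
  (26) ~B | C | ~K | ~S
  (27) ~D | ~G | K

Case S = True:
  (B | ~S) forces B = True.
  (~B | ~K) forces K = False.
  (~B | ~H) forces H = False.
  (~B | ~D) forces D = False.
  Clause (D | ~S) is falsified — contradiction.
Case S = False:
  Clause (S) is falsified — contradiction.
Both cases fail, so the formula is unsatisfiable.

Unsatisfiable — no assignment works.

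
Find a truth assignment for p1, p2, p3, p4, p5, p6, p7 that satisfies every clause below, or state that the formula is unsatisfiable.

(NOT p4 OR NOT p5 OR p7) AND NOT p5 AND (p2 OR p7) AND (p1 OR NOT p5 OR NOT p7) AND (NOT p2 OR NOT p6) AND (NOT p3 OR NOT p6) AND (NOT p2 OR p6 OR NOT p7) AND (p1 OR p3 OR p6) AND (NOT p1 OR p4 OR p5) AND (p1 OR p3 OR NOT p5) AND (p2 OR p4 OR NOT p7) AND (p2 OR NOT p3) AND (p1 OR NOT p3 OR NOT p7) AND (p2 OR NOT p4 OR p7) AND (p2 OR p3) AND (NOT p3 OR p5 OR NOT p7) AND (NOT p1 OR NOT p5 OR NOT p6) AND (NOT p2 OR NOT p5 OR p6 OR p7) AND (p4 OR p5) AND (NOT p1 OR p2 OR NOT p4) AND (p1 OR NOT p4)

p1=T, p2=T, p3=T, p4=T, p5=F, p6=F, p7=F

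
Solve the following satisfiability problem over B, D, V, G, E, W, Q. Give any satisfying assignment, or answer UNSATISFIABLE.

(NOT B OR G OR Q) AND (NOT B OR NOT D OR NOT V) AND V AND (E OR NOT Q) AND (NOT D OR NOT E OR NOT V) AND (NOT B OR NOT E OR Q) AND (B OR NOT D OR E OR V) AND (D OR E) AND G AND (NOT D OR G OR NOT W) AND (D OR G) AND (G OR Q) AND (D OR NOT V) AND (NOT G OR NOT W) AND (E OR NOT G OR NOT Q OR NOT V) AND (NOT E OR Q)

B: False, D: True, V: True, G: True, E: False, W: False, Q: False

Unit clause (V) forces V = True.
Unit clause (G) forces G = True.
In (D OR NOT V) only D is left, so D = True.
In (NOT G OR NOT W) only NOT W is left, so W = False.
In (NOT B OR NOT D OR NOT V) only NOT B is left, so B = False.
In (NOT D OR NOT E OR NOT V) only NOT E is left, so E = False.
In (E OR NOT G OR NOT Q OR NOT V) only NOT Q is left, so Q = False.
All clauses satisfied.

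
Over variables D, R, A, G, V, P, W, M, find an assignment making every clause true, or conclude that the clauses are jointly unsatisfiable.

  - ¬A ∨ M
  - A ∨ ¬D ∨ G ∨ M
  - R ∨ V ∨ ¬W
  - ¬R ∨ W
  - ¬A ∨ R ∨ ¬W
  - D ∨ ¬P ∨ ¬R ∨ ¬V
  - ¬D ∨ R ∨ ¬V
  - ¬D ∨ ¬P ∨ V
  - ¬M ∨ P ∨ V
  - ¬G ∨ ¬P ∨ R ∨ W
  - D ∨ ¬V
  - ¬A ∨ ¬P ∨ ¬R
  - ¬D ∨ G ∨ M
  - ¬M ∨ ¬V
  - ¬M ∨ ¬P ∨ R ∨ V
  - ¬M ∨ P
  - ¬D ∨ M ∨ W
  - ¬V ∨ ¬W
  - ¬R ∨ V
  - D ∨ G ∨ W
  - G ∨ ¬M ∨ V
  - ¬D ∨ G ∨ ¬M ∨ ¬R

D: False, R: False, A: False, G: True, V: False, P: False, W: False, M: False

Set D = False.
  then (D ∨ ¬V) forces V = False.
  then (¬R ∨ V) forces R = False.
  then (R ∨ V ∨ ¬W) forces W = False.
  then (D ∨ G ∨ W) forces G = True.
  then (¬G ∨ ¬P ∨ R ∨ W) forces P = False.
  then (¬M ∨ P) forces M = False.
  then (¬A ∨ M) forces A = False.
All clauses satisfied.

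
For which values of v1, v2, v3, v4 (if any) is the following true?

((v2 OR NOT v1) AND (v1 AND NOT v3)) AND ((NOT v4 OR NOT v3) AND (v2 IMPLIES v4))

v1: True; v2: True; v3: False; v4: True

  (v2 OR NOT v1) AND (v1 AND NOT v3) = True
    v2 OR NOT v1 = True
      NOT v1 = False
    v1 AND NOT v3 = True
      NOT v3 = True
  (NOT v4 OR NOT v3) AND (v2 IMPLIES v4) = True
    NOT v4 OR NOT v3 = True
      NOT v4 = False
      NOT v3 = True
    v2 IMPLIES v4 = True
Both conjuncts True, so the formula holds.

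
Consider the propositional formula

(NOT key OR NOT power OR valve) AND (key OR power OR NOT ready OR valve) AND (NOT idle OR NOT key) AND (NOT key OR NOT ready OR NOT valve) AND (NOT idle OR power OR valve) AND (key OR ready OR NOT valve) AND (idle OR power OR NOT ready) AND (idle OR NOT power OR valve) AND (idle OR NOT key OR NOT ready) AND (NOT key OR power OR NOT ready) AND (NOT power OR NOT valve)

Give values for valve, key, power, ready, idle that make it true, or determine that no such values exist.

valve=T, key=F, power=F, ready=T, idle=T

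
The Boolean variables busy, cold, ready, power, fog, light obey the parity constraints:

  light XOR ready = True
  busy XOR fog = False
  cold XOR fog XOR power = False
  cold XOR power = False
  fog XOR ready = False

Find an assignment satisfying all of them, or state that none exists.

busy = False, cold = False, ready = False, power = False, fog = False, light = True

light XOR ready = T XOR F = True ✓
busy XOR fog = F XOR F = False ✓
cold XOR fog XOR power = F XOR F XOR F = False ✓
cold XOR power = F XOR F = False ✓
fog XOR ready = F XOR F = False ✓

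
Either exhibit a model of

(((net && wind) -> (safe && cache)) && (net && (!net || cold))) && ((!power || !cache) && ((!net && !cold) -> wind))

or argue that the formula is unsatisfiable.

cold=T; safe=T; cache=T; net=T; wind=T; power=F

  ((net && wind) -> (safe && cache)) && (net && (!net || cold)) = True
    (net && wind) -> (safe && cache) = True
      net && wind = True
      safe && cache = True
    net && (!net || cold) = True
      !net || cold = True
        !net = False
  (!power || !cache) && ((!net && !cold) -> wind) = True
    !power || !cache = True
      !power = True
      !cache = False
    (!net && !cold) -> wind = True
      !net && !cold = False
        !net = False
        !cold = False
Both conjuncts True, so the formula holds.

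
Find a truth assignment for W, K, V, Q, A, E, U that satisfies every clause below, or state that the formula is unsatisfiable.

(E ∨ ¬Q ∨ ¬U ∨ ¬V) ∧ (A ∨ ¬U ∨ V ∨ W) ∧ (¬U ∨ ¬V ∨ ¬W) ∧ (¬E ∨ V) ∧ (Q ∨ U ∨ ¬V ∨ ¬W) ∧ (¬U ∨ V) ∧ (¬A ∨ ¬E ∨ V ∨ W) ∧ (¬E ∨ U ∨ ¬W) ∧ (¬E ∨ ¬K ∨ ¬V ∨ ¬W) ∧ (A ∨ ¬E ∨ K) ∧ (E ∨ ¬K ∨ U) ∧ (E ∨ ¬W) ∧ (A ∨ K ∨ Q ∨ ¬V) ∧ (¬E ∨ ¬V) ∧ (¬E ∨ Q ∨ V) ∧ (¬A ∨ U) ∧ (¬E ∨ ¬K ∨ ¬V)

W: False; K: True; V: True; Q: False; A: True; E: False; U: True

Try W = True:
  (E ∨ ¬W) forces E = True.
  (¬E ∨ V) forces V = True.
  clause (¬E ∨ ¬V) is falsified — backtrack.
So W = False.
Set K = True.
Set V = True.
  then (¬E ∨ ¬V) forces E = False.
  then (E ∨ ¬K ∨ U) forces U = True.
  then (E ∨ ¬Q ∨ ¬U ∨ ¬V) forces Q = False.
Set A = True.
All clauses satisfied.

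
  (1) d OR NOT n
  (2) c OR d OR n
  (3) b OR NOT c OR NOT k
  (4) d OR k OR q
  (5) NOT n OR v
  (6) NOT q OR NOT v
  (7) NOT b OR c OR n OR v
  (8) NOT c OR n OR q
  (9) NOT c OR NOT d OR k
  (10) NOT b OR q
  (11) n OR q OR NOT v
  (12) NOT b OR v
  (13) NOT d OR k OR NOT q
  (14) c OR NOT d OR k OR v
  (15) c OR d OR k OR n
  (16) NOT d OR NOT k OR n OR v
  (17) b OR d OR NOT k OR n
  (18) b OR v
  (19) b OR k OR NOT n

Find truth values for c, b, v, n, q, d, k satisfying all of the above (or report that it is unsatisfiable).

Set c = False.
Try b = True:
  (NOT b OR q) forces q = True.
  (NOT q OR NOT v) forces v = False.
  clause (NOT b OR v) is falsified — backtrack.
So b = False.
  then (b OR v) forces v = True.
  then (NOT q OR NOT v) forces q = False.
  then (n OR q OR NOT v) forces n = True.
  then (b OR k OR NOT n) forces k = True.
  then (d OR NOT n) forces d = True.
All clauses satisfied.

c: False, b: False, v: True, n: True, q: False, d: True, k: True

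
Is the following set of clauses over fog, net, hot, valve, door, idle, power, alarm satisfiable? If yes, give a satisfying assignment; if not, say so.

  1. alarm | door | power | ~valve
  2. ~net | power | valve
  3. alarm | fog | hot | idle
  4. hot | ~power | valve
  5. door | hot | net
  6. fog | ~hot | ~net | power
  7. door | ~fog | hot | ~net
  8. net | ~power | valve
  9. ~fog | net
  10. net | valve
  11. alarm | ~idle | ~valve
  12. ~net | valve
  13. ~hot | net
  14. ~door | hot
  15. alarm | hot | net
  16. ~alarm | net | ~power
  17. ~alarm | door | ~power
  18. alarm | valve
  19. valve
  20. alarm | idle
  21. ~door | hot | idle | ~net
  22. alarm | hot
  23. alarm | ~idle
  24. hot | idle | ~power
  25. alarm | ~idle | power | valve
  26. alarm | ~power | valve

fog: True, net: True, hot: True, valve: True, door: False, idle: False, power: False, alarm: True

Unit clause (valve) forces valve = True.
Set fog = True.
  then (~fog | net) forces net = True.
Set hot = True.
Set door = False.
Set idle = False.
  then (alarm | idle) forces alarm = True.
  then (~alarm | door | ~power) forces power = False.
All clauses satisfied.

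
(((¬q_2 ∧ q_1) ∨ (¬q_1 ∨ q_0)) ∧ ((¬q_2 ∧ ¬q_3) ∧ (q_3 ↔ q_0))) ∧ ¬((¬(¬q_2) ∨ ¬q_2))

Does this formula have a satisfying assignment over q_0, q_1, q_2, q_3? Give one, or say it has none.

Unsatisfiable — no assignment works.

The conjunct ¬((¬(¬q_2) ∨ ¬q_2)) is unsatisfiable on its own:
  q_2=F: evaluates to False.
  q_2=T: evaluates to False.
So the whole conjunction is unsatisfiable.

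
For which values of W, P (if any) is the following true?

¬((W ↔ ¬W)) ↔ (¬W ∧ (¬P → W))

W: False, P: True

  ¬((W ↔ ¬W)) ↔ (¬W ∧ (¬P → W)) = True
    ¬((W ↔ ¬W)) = True
      W ↔ ¬W = False
        ¬W = True
    ¬W ∧ (¬P → W) = True
      ¬W = True
      ¬P → W = True
        ¬P = False
The formula evaluates to True.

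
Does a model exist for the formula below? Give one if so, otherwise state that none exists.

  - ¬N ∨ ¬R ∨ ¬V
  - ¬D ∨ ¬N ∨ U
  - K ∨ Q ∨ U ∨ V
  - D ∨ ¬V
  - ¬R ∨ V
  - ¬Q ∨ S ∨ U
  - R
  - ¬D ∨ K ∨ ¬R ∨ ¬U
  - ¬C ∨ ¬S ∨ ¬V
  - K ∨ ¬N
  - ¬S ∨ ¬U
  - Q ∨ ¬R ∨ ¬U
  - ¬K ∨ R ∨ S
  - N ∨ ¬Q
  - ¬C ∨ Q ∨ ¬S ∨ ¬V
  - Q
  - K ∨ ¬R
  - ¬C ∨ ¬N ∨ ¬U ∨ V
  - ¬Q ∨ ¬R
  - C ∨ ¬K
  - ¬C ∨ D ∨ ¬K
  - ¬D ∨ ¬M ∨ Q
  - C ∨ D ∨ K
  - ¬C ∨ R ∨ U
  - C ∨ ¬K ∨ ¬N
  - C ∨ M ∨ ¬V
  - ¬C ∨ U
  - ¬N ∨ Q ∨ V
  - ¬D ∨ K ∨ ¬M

No satisfying assignment exists.

Case Q = True:
  (R) forces R = True.
  Clause (¬Q ∨ ¬R) is falsified — contradiction.
Case Q = False:
  Clause (Q) is falsified — contradiction.
Both cases fail, so the formula is unsatisfiable.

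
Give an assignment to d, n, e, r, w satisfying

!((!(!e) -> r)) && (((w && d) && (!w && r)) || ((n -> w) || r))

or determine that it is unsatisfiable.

d: True, n: False, e: True, r: False, w: True

  !((!(!e) -> r)) = True
    !(!e) -> r = False
      !(!e) = True
        !e = False
  ((w && d) && (!w && r)) || ((n -> w) || r) = True
    (w && d) && (!w && r) = False
      w && d = True
      !w && r = False
        !w = False
    (n -> w) || r = True
      n -> w = True
Both conjuncts True, so the formula holds.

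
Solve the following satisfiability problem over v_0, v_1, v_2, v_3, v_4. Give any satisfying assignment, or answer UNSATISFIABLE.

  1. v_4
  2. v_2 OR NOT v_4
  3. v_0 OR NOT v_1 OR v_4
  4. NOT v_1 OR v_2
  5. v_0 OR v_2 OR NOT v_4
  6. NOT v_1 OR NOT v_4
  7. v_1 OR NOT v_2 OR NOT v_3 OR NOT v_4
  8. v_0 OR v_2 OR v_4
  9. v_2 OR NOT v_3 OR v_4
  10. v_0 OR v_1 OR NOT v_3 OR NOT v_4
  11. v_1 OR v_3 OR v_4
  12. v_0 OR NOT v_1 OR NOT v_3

Unit clause (v_4) forces v_4 = True.
In (v_2 OR NOT v_4) only v_2 is left, so v_2 = True.
In (NOT v_1 OR NOT v_4) only NOT v_1 is left, so v_1 = False.
In (v_1 OR NOT v_2 OR NOT v_3 OR NOT v_4) only NOT v_3 is left, so v_3 = False.
Set v_0 = False.
All clauses satisfied.

v_0 = False; v_1 = False; v_2 = True; v_3 = False; v_4 = True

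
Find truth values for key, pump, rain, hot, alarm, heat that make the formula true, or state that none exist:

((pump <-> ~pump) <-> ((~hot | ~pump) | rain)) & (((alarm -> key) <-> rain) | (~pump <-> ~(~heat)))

key: True, pump: True, rain: False, hot: True, alarm: False, heat: False

  (pump <-> ~pump) <-> ((~hot | ~pump) | rain) = True
    pump <-> ~pump = False
      ~pump = False
    (~hot | ~pump) | rain = False
      ~hot | ~pump = False
        ~hot = False
        ~pump = False
  ((alarm -> key) <-> rain) | (~pump <-> ~(~heat)) = True
    (alarm -> key) <-> rain = False
      alarm -> key = True
    ~pump <-> ~(~heat) = True
      ~pump = False
      ~(~heat) = False
        ~heat = True
Both conjuncts True, so the formula holds.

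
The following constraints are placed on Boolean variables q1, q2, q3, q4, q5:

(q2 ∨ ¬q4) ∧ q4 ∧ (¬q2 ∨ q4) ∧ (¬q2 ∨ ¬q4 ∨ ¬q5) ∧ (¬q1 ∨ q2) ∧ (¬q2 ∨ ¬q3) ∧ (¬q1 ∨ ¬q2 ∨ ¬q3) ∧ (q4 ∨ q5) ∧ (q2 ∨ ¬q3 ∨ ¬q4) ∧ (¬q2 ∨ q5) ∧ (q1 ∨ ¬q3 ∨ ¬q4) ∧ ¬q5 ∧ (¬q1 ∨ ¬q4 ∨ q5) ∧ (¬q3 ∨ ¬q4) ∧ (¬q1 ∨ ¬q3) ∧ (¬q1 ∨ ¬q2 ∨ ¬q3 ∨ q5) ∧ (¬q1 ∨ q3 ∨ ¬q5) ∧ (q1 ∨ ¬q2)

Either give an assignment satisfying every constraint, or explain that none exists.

No satisfying assignment exists.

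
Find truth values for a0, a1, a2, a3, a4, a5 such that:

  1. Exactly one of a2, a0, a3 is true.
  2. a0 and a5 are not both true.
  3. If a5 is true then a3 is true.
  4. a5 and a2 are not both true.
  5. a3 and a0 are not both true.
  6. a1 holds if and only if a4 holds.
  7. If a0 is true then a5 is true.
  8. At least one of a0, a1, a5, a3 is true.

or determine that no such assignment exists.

a0: False, a1: False, a2: False, a3: True, a4: False, a5: False

  (1) {a2, a0, a3}: 1 true — exactly one ✓
  (2) a0=F, a5=F — not both ✓
  (3) a5=F ⇒ a3: vacuous ✓
  (4) a5=F, a2=F — not both ✓
  (5) a3=T, a0=F — not both ✓
  (6) a1=F, a4=F — same ✓
  (7) a0=F ⇒ a5: vacuous ✓
  (8) {a0, a1, a5, a3}: 1 true — at least one ✓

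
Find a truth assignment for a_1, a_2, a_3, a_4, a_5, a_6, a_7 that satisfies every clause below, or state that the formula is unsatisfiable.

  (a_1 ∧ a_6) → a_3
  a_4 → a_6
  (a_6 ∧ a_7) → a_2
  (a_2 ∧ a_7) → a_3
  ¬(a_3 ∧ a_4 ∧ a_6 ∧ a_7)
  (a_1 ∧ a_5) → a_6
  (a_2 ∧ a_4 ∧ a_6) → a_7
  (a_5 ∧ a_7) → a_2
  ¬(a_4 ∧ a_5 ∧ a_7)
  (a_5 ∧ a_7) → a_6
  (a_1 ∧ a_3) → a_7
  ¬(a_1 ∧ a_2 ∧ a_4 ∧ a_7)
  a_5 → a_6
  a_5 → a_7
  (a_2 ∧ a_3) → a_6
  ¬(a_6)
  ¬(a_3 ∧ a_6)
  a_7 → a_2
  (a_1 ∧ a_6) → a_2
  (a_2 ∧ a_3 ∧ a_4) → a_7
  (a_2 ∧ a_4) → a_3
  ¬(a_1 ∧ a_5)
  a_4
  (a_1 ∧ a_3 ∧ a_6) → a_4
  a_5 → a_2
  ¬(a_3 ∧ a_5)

The formula is unsatisfiable.

Case a_4 = True:
  (¬a_6) forces a_6 = False.
  Clause (¬a_4 ∨ a_6) is falsified — contradiction.
Case a_4 = False:
  Clause (a_4) is falsified — contradiction.
Both cases fail, so the formula is unsatisfiable.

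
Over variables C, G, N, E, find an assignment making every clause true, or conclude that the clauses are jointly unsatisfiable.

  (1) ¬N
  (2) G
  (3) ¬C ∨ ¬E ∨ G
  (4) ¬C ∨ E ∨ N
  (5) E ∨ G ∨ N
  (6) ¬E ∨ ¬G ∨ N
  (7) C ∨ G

Unit clause (¬N) forces N = False.
Unit clause (G) forces G = True.
In (¬E ∨ ¬G ∨ N) only ¬E is left, so E = False.
In (¬C ∨ E ∨ N) only ¬C is left, so C = False.
Check each clause:
  (¬N): ¬N holds.
  (G): G holds.
  (¬C ∨ ¬E ∨ G): ¬C holds.
  (¬C ∨ E ∨ N): ¬C holds.
  (E ∨ G ∨ N): G holds.
  (¬E ∨ ¬G ∨ N): ¬E holds.
  (C ∨ G): G holds.
All clauses satisfied.

C: False, G: True, N: False, E: False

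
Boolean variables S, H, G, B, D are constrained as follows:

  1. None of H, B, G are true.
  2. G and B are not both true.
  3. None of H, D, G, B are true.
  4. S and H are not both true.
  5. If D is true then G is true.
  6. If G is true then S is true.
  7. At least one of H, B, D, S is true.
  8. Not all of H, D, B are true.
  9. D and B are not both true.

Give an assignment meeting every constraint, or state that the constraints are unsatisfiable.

S: True, H: False, G: False, B: False, D: False

  (1) {H, B, G}: 0 true — none ✓
  (2) G=F, B=F — not both ✓
  (3) {H, D, G, B}: 0 true — none ✓
  (4) S=T, H=F — not both ✓
  (5) D=F ⇒ G: vacuous ✓
  (6) G=F ⇒ S: vacuous ✓
  (7) {H, B, D, S}: 1 true — at least one ✓
  (8) {H, D, B}: 0/3 true — not all ✓
  (9) D=F, B=F — not both ✓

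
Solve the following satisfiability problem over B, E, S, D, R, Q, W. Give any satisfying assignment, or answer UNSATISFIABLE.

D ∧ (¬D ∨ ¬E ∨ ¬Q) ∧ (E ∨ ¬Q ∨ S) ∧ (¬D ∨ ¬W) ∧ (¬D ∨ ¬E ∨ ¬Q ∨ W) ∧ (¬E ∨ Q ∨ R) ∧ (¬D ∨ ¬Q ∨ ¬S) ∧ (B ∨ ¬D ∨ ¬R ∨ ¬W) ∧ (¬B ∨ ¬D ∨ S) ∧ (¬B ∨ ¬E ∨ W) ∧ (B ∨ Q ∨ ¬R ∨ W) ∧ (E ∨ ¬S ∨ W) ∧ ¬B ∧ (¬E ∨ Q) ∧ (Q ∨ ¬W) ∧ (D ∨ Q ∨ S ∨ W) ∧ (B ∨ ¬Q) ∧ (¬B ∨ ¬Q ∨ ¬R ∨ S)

B=F; E=F; S=F; D=T; R=F; Q=F; W=F

Unit clause (D) forces D = True.
In (¬D ∨ ¬W) only ¬W is left, so W = False.
Unit clause (¬B) forces B = False.
In (B ∨ ¬Q) only ¬Q is left, so Q = False.
In (B ∨ Q ∨ ¬R ∨ W) only ¬R is left, so R = False.
In (¬E ∨ Q) only ¬E is left, so E = False.
In (E ∨ ¬S ∨ W) only ¬S is left, so S = False.
All clauses satisfied.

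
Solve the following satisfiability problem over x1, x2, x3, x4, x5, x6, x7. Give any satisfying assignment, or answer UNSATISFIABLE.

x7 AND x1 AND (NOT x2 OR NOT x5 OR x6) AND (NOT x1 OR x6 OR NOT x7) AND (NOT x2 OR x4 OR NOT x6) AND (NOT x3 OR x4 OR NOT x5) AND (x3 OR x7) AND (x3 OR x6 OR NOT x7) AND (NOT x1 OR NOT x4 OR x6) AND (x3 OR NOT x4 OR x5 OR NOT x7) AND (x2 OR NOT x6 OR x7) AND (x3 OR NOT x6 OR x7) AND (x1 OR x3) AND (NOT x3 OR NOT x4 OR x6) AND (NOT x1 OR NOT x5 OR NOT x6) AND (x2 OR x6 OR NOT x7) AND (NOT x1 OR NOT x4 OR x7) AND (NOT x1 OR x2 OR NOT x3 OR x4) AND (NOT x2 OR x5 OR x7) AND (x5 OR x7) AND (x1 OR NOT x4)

Unit clause (x7) forces x7 = True.
Unit clause (x1) forces x1 = True.
In (NOT x1 OR x6 OR NOT x7) only x6 is left, so x6 = True.
In (NOT x1 OR NOT x5 OR NOT x6) only NOT x5 is left, so x5 = False.
Set x2 = False.
Set x3 = True.
  then (NOT x1 OR x2 OR NOT x3 OR x4) forces x4 = True.
All clauses satisfied.

x1 = True; x2 = False; x3 = True; x4 = True; x5 = False; x6 = True; x7 = True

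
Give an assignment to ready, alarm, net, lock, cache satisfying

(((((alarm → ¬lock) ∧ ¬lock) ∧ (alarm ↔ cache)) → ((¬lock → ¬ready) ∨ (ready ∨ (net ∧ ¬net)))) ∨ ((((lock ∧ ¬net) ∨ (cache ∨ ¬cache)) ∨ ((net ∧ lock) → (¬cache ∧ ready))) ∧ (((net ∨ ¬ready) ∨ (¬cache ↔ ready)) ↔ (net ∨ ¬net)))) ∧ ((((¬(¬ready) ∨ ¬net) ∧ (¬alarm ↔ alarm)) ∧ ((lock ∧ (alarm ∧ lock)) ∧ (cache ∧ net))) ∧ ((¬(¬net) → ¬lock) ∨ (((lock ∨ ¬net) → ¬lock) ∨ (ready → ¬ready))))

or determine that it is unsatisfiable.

The conjunct ¬alarm ↔ alarm is unsatisfiable on its own:
  alarm=F: evaluates to False.
  alarm=T: evaluates to False.
So the whole conjunction is unsatisfiable.

UNSATISFIABLE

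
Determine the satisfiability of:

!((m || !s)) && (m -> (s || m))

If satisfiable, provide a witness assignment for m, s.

m = False, s = True

  !((m || !s)) = True
    m || !s = False
      !s = False
  m -> (s || m) = True
    s || m = True
Both conjuncts True, so the formula holds.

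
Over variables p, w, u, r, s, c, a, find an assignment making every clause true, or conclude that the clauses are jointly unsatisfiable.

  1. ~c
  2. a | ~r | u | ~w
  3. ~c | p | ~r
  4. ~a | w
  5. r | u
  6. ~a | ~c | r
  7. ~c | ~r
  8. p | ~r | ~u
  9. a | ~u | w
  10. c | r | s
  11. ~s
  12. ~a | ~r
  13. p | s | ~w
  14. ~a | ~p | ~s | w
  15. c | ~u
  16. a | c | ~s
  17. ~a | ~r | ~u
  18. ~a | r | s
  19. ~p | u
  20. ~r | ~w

Unit clause (~c) forces c = False.
Unit clause (~s) forces s = False.
In (c | ~u) only ~u is left, so u = False.
In (~p | u) only ~p is left, so p = False.
In (r | u) only r is left, so r = True.
In (~a | ~r) only ~a is left, so a = False.
In (p | s | ~w) only ~w is left, so w = False.
All clauses satisfied.

p = False, w = False, u = False, r = True, s = False, c = False, a = False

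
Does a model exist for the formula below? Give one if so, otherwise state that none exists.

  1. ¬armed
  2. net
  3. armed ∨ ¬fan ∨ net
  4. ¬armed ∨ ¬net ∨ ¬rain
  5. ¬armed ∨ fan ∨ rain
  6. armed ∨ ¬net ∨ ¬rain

fan = True, net = True, rain = False, armed = False

Unit clause (¬armed) forces armed = False.
Unit clause (net) forces net = True.
In (armed ∨ ¬net ∨ ¬rain) only ¬rain is left, so rain = False.
Set fan = True.
Check each clause:
  (¬armed): ¬armed holds.
  (net): net holds.
  (armed ∨ ¬fan ∨ net): net holds.
  (¬armed ∨ ¬net ∨ ¬rain): ¬armed holds.
  (¬armed ∨ fan ∨ rain): ¬armed holds.
  (armed ∨ ¬net ∨ ¬rain): ¬rain holds.
All clauses satisfied.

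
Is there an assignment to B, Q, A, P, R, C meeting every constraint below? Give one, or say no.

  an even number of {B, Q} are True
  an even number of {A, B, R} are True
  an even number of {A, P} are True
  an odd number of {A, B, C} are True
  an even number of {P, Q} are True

B = True, Q = True, A = True, P = True, R = False, C = True

{B, Q}: 2 true → even ✓
{A, B, R}: 2 true → even ✓
{A, P}: 2 true → even ✓
{A, B, C}: 3 true → odd ✓
{P, Q}: 2 true → even ✓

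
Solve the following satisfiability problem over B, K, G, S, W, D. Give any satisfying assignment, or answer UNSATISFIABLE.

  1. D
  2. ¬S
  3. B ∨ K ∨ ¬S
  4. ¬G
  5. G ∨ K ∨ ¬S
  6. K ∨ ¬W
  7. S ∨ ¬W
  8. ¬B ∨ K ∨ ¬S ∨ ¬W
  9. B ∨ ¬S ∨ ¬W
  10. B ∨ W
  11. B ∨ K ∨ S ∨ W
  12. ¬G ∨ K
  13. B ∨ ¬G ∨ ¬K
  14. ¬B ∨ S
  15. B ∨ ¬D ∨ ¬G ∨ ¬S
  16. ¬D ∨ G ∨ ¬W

The formula is unsatisfiable.

Case G = True:
  Clause (¬G) is falsified — contradiction.
Case G = False:
  (D) forces D = True.
  (¬S) forces S = False.
  (S ∨ ¬W) forces W = False.
  (B ∨ W) forces B = True.
  Clause (¬B ∨ S) is falsified — contradiction.
Both cases fail, so the formula is unsatisfiable.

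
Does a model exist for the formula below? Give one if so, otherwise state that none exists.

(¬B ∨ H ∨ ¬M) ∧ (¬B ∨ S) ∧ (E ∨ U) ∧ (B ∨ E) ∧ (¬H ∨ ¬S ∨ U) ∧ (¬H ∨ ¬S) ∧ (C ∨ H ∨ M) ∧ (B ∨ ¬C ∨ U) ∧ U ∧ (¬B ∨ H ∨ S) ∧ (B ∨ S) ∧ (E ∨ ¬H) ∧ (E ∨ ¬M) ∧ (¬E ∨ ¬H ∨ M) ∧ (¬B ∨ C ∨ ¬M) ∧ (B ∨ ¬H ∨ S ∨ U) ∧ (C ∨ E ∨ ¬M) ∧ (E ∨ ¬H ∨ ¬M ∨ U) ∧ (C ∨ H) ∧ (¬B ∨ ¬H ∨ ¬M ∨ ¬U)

S = True; E = False; B = True; U = True; M = False; C = True; H = False

Unit clause (U) forces U = True.
Try S = False:
  (¬B ∨ S) forces B = False.
  clause (B ∨ S) is falsified — backtrack.
So S = True.
  then (¬H ∨ ¬S) forces H = False.
  then (C ∨ H) forces C = True.
Set E = False.
  then (B ∨ E) forces B = True.
  then (E ∨ ¬M) forces M = False.
All clauses satisfied.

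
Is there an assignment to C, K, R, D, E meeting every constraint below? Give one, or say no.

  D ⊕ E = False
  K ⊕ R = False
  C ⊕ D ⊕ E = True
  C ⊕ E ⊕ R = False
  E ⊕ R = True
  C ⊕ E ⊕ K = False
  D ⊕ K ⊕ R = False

C=T, K=T, R=T, D=F, E=F

D ⊕ E = F ⊕ F = False ✓
K ⊕ R = T ⊕ T = False ✓
C ⊕ D ⊕ E = T ⊕ F ⊕ F = True ✓
C ⊕ E ⊕ R = T ⊕ F ⊕ T = False ✓
E ⊕ R = F ⊕ T = True ✓
C ⊕ E ⊕ K = T ⊕ F ⊕ T = False ✓
D ⊕ K ⊕ R = F ⊕ T ⊕ T = False ✓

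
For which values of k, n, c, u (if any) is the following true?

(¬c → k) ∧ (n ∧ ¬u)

k = True; n = True; c = False; u = False

  ¬c → k = True
    ¬c = True
  n ∧ ¬u = True
    ¬u = True
Both conjuncts True, so the formula holds.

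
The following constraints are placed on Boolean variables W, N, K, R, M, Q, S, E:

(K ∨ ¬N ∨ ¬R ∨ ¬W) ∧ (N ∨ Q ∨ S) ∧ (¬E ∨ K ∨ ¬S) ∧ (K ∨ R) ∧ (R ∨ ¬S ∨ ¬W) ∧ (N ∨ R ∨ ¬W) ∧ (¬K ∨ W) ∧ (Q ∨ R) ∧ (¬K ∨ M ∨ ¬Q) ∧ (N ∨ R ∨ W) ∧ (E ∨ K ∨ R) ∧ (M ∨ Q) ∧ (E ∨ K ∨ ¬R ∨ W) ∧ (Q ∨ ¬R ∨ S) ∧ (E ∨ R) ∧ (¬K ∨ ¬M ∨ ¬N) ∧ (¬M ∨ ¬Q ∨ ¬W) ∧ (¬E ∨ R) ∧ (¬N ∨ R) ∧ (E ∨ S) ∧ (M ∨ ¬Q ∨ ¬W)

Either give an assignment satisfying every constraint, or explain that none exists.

W = False, N = True, K = False, R = True, M = False, Q = True, S = False, E = True

Set W = False.
  then (¬K ∨ W) forces K = False.
  then (K ∨ R) forces R = True.
  then (E ∨ K ∨ ¬R ∨ W) forces E = True.
  then (¬E ∨ K ∨ ¬S) forces S = False.
  then (Q ∨ ¬R ∨ S) forces Q = True.
Set N = True.
Set M = False.
All clauses satisfied.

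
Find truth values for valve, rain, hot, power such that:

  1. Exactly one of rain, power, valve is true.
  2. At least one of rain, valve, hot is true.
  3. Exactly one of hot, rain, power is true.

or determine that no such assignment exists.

valve = False, rain = True, hot = False, power = False

  (1) {rain, power, valve}: 1 true — exactly one ✓
  (2) {rain, valve, hot}: 1 true — at least one ✓
  (3) {hot, rain, power}: 1 true — exactly one ✓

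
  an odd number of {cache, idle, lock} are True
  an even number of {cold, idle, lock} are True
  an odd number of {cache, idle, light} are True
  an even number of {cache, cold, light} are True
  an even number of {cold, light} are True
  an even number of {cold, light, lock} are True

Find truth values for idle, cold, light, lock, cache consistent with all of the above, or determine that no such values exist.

Adding constraints 2, 3, 4, 5, 6 mod 2: every variable appears an even number of times on the left, so the left side is 0.
But the right sides sum to 1 (mod 2). 0 ≠ 1 — the system is inconsistent.

The formula is unsatisfiable.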